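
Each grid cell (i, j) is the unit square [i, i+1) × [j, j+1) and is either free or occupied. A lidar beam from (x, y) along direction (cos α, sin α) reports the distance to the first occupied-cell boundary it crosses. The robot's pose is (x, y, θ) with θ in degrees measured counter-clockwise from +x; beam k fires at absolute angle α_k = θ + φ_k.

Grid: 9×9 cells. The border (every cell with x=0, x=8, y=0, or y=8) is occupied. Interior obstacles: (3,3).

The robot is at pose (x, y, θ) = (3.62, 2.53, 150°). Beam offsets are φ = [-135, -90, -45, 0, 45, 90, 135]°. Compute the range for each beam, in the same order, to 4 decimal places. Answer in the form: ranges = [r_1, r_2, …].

beam 1: φ=-135°, α=15°
  direction (0.9659, 0.2588); cell (3,2); t to first gridline: x 0.3934, y 1.8159 (then +1.0353 / +3.8637)
    (4,2) via x @ 0.3934
    (5,2) via x @ 1.4287
    (5,3) via y @ 1.8159
    (6,3) via x @ 2.4640
    (7,3) via x @ 3.4992
    (8,3) via x @ 4.5345  # hit
  → r_1 = 4.5345
beam 2: φ=-90°, α=60°
  direction (0.5000, 0.8660); cell (3,2); t to first gridline: x 0.7600, y 0.5427 (then +2.0000 / +1.1547)
    (3,3) via y @ 0.5427  # hit
  → r_2 = 0.5427
beam 3: φ=-45°, α=105°
  direction (-0.2588, 0.9659); cell (3,2); t to first gridline: x 2.3955, y 0.4866 (then +3.8637 / +1.0353)
    (3,3) via y @ 0.4866  # hit
  → r_3 = 0.4866
beam 4: φ=0°, α=150°
  direction (-0.8660, 0.5000); cell (3,2); t to first gridline: x 0.7159, y 0.9400 (then +1.1547 / +2.0000)
    (2,2) via x @ 0.7159
    (2,3) via y @ 0.9400
    (1,3) via x @ 1.8706
    (1,4) via y @ 2.9400
    (0,4) via x @ 3.0253  # hit
  → r_4 = 3.0253
beam 5: φ=45°, α=195°
  direction (-0.9659, -0.2588); cell (3,2); t to first gridline: x 0.6419, y 2.0478 (then +1.0353 / +3.8637)
    (2,2) via x @ 0.6419
    (1,2) via x @ 1.6771
    (1,1) via y @ 2.0478
    (0,1) via x @ 2.7124  # hit
  → r_5 = 2.7124
beam 6: φ=90°, α=240°
  direction (-0.5000, -0.8660); cell (3,2); t to first gridline: x 1.2400, y 0.6120 (then +2.0000 / +1.1547)
    (3,1) via y @ 0.6120
    (2,1) via x @ 1.2400
    (2,0) via y @ 1.7667  # hit
  → r_6 = 1.7667
beam 7: φ=135°, α=285°
  direction (0.2588, -0.9659); cell (3,2); t to first gridline: x 1.4682, y 0.5487 (then +3.8637 / +1.0353)
    (3,1) via y @ 0.5487
    (4,1) via x @ 1.4682
    (4,0) via y @ 1.5840  # hit
  → r_7 = 1.5840

ranges = [4.5345, 0.5427, 0.4866, 3.0253, 2.7124, 1.7667, 1.5840]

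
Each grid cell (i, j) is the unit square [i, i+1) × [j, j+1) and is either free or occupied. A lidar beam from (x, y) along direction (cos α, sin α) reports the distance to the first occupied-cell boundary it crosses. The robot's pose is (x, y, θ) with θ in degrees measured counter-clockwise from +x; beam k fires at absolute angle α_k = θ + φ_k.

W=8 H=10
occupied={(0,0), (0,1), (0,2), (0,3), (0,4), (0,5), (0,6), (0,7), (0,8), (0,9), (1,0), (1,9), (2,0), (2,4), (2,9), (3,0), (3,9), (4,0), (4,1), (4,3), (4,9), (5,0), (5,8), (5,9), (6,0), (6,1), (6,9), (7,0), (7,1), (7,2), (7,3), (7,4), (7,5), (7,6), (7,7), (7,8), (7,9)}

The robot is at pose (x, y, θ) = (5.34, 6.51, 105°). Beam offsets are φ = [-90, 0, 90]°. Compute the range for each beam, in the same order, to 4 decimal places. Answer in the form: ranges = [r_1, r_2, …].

ranges = [1.7186, 2.5778, 4.4931]

beam 1: φ=-90°, α=15°
  cosα=0.9659 sinα=0.2588 | (5,6) | tMaxX 0.6833 tMaxY 1.8932 | tΔX 1.0353 tΔY 3.8637
    t=0.6833 [x] (6,6)
    t=1.7186 [x] (7,6) — stop
  → r_1 = 1.7186
beam 2: φ=0°, α=105°
  cosα=-0.2588 sinα=0.9659 | (5,6) | tMaxX 1.3137 tMaxY 0.5073 | tΔX 3.8637 tΔY 1.0353
    t=0.5073 [y] (5,7)
    t=1.3137 [x] (4,7)
    t=1.5426 [y] (4,8)
    t=2.5778 [y] (4,9) — stop
  → r_2 = 2.5778
beam 3: φ=90°, α=195°
  cosα=-0.9659 sinα=-0.2588 | (5,6) | tMaxX 0.3520 tMaxY 1.9705 | tΔX 1.0353 tΔY 3.8637
    t=0.3520 [x] (4,6)
    t=1.3873 [x] (3,6)
    t=1.9705 [y] (3,5)
    t=2.4225 [x] (2,5)
    t=3.4578 [x] (1,5)
    t=4.4931 [x] (0,5) — stop
  → r_3 = 4.4931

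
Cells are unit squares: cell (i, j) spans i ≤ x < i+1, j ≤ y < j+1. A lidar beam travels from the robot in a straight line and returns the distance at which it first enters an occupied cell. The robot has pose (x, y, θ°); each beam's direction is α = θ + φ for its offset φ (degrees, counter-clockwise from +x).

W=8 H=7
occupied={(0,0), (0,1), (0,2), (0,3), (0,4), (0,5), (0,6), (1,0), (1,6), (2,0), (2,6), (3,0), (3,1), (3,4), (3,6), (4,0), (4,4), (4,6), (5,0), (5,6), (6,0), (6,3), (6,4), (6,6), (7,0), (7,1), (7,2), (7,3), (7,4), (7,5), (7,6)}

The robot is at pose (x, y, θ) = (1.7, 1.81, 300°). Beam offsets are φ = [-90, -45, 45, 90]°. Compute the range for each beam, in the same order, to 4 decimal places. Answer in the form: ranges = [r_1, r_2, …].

beam 1: φ=-90°, α=210°
  d=(-0.8660,-0.5000)  start (1,1)  tX=0.8083 tY=1.6200  stride 1/|dx|=1.1547 1/|dy|=2.0000
    cross x-line → (0,1), t=0.8083 (wall)
  → r_1 = 0.8083
beam 2: φ=-45°, α=255°
  d=(-0.2588,-0.9659)  start (1,1)  tX=2.7046 tY=0.8386  stride 1/|dx|=3.8637 1/|dy|=1.0353
    cross y-line → (1,0), t=0.8386 (wall)
  → r_2 = 0.8386
beam 3: φ=45°, α=345°
  d=(0.9659,-0.2588)  start (1,1)  tX=0.3106 tY=3.1296  stride 1/|dx|=1.0353 1/|dy|=3.8637
    cross x-line → (2,1), t=0.3106
    cross x-line → (3,1), t=1.3459 (wall)
  → r_3 = 1.3459
beam 4: φ=90°, α=30°
  d=(0.8660,0.5000)  start (1,1)  tX=0.3464 tY=0.3800  stride 1/|dx|=1.1547 1/|dy|=2.0000
    cross x-line → (2,1), t=0.3464
    cross y-line → (2,2), t=0.3800
    cross x-line → (3,2), t=1.5011
    cross y-line → (3,3), t=2.3800
    cross x-line → (4,3), t=2.6558
    cross x-line → (5,3), t=3.8105
    cross y-line → (5,4), t=4.3800
    cross x-line → (6,4), t=4.9652 (wall)
  → r_4 = 4.9652

ranges = [0.8083, 0.8386, 1.3459, 4.9652]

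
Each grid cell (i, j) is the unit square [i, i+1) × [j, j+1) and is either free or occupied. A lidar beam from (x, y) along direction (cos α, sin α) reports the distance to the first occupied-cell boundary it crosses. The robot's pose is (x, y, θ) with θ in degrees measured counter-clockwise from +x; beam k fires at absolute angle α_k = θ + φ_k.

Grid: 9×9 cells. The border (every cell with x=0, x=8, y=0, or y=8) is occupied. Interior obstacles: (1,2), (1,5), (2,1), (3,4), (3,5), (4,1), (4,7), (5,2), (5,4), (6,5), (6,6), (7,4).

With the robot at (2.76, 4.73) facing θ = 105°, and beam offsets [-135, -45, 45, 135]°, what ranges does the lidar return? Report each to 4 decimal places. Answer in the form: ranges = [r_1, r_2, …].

beam 1: φ=-135°, α=330°
  dir = (cos 330°, sin 330°) = (0.8660, -0.5000); from cell (2,4)
  next x-line at t=0.2771, next y-line at t=1.4600; Δt_x=1.1547, Δt_y=2.0000
    x: enter (3,4) at t=0.2771 ← occupied
  → r_1 = 0.2771
beam 2: φ=-45°, α=60°
  dir = (cos 60°, sin 60°) = (0.5000, 0.8660); from cell (2,4)
  next x-line at t=0.4800, next y-line at t=0.3118; Δt_x=2.0000, Δt_y=1.1547
    y: enter (2,5) at t=0.3118
    x: enter (3,5) at t=0.4800 ← occupied
  → r_2 = 0.4800
beam 3: φ=45°, α=150°
  dir = (cos 150°, sin 150°) = (-0.8660, 0.5000); from cell (2,4)
  next x-line at t=0.8776, next y-line at t=0.5400; Δt_x=1.1547, Δt_y=2.0000
    y: enter (2,5) at t=0.5400
    x: enter (1,5) at t=0.8776 ← occupied
  → r_3 = 0.8776
beam 4: φ=135°, α=240°
  dir = (cos 240°, sin 240°) = (-0.5000, -0.8660); from cell (2,4)
  next x-line at t=1.5200, next y-line at t=0.8429; Δt_x=2.0000, Δt_y=1.1547
    y: enter (2,3) at t=0.8429
    x: enter (1,3) at t=1.5200
    y: enter (1,2) at t=1.9976 ← occupied
  → r_4 = 1.9976

ranges = [0.2771, 0.4800, 0.8776, 1.9976]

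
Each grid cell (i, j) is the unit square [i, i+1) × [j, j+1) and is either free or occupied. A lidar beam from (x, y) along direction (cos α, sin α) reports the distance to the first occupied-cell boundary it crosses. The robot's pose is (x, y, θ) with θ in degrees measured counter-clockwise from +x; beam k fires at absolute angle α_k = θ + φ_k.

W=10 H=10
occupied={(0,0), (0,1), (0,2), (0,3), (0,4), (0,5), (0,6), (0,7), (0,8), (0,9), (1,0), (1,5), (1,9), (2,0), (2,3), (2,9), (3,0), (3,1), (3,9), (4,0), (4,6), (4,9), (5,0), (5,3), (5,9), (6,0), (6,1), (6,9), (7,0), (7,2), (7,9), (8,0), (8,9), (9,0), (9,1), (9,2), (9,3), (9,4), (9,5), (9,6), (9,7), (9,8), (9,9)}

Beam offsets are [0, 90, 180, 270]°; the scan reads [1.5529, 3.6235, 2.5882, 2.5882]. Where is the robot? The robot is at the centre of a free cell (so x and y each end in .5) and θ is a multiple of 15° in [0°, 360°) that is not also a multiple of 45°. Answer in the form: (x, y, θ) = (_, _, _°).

(x, y, θ) = (6.5, 6.5, 195°)

Candidates: 57 free-cell centres × 16 headings = 912 poses. Raycast each; keep the one whose scan matches to 4 dp.
  (8.5, 7.5, 75°): beam 2 = 5.7956 ≠ 3.6235 ✗
  (3.5, 6.5, 165°): beam 1 = 2.5882 ≠ 1.5529 ✗
  (8.5, 4.5, 75°): beam 1 = 1.9319 ≠ 1.5529 ✗
  …
  (6.5, 6.5, 195°): r_1=1.5529, r_2=3.6235, r_3=2.5882, r_4=2.5882 — all match ✓
Unique over the lattice → pose = (6.5, 6.5, 195°).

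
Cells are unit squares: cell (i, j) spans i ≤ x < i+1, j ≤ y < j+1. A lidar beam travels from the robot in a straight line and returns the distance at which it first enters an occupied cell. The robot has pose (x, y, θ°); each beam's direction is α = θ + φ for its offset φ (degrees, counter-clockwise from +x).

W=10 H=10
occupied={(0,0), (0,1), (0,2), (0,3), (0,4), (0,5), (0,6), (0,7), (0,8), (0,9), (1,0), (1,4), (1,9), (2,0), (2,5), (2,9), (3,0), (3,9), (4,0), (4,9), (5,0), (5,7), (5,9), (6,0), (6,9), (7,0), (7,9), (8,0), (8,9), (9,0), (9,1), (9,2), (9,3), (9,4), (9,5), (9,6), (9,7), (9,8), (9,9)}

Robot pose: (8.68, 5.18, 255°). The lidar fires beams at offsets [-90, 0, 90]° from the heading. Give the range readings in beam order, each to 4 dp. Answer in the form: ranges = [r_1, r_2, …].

beam 1: φ=-90°, α=165°
  direction (-0.9659, 0.2588); cell (8,5); t to first gridline: x 0.7040, y 3.1682 (then +1.0353 / +3.8637)
    (7,5) via x @ 0.7040
    (6,5) via x @ 1.7393
    (5,5) via x @ 2.7745
    (5,6) via y @ 3.1682
    (4,6) via x @ 3.8098
    (3,6) via x @ 4.8451
    (2,6) via x @ 5.8804
    (1,6) via x @ 6.9156
    (1,7) via y @ 7.0319
    (0,7) via x @ 7.9509  # hit
  → r_1 = 7.9509
beam 2: φ=0°, α=255°
  direction (-0.2588, -0.9659); cell (8,5); t to first gridline: x 2.6273, y 0.1863 (then +3.8637 / +1.0353)
    (8,4) via y @ 0.1863
    (8,3) via y @ 1.2216
    (8,2) via y @ 2.2569
    (7,2) via x @ 2.6273
    (7,1) via y @ 3.2922
    (7,0) via y @ 4.3275  # hit
  → r_2 = 4.3275
beam 3: φ=90°, α=345°
  direction (0.9659, -0.2588); cell (8,5); t to first gridline: x 0.3313, y 0.6955 (then +1.0353 / +3.8637)
    (9,5) via x @ 0.3313  # hit
  → r_3 = 0.3313

ranges = [7.9509, 4.3275, 0.3313]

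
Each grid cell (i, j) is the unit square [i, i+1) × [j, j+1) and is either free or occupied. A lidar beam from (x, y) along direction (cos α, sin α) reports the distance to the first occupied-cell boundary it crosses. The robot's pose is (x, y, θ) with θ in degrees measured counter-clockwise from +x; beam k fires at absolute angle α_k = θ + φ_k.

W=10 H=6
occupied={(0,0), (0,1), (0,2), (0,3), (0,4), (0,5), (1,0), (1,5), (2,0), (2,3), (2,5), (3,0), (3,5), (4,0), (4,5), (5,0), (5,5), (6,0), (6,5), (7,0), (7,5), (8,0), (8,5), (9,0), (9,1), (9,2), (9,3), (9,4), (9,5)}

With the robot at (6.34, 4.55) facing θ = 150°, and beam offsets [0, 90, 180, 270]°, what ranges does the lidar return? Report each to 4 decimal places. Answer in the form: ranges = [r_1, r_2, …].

beam 1: φ=0°, α=150°
  d=(-0.8660,0.5000)  start (6,4)  tX=0.3926 tY=0.9000  stride 1/|dx|=1.1547 1/|dy|=2.0000
    cross x-line → (5,4), t=0.3926
    cross y-line → (5,5), t=0.9000 (wall)
  → r_1 = 0.9000
beam 2: φ=90°, α=240°
  d=(-0.5000,-0.8660)  start (6,4)  tX=0.6800 tY=0.6351  stride 1/|dx|=2.0000 1/|dy|=1.1547
    cross y-line → (6,3), t=0.6351
    cross x-line → (5,3), t=0.6800
    cross y-line → (5,2), t=1.7898
    cross x-line → (4,2), t=2.6800
    cross y-line → (4,1), t=2.9445
    cross y-line → (4,0), t=4.0992 (wall)
  → r_2 = 4.0992
beam 3: φ=180°, α=330°
  d=(0.8660,-0.5000)  start (6,4)  tX=0.7621 tY=1.1000  stride 1/|dx|=1.1547 1/|dy|=2.0000
    cross x-line → (7,4), t=0.7621
    cross y-line → (7,3), t=1.1000
    cross x-line → (8,3), t=1.9168
    cross x-line → (9,3), t=3.0715 (wall)
  → r_3 = 3.0715
beam 4: φ=270°, α=60°
  d=(0.5000,0.8660)  start (6,4)  tX=1.3200 tY=0.5196  stride 1/|dx|=2.0000 1/|dy|=1.1547
    cross y-line → (6,5), t=0.5196 (wall)
  → r_4 = 0.5196

ranges = [0.9000, 4.0992, 3.0715, 0.5196]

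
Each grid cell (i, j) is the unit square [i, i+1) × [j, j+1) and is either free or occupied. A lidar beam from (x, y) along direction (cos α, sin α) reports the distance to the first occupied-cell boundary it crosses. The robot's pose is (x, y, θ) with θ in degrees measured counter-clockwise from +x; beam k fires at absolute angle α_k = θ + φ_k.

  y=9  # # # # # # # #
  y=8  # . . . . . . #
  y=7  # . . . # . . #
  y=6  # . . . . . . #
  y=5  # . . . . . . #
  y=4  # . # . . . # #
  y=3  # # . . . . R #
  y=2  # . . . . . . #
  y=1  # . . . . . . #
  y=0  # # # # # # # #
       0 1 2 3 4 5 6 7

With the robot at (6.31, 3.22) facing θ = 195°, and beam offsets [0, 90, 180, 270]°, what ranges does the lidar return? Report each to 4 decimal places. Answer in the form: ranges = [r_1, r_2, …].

beam 1: φ=0°, α=195°
  d=(-0.9659,-0.2588)  start (6,3)  tX=0.3209 tY=0.8500  stride 1/|dx|=1.0353 1/|dy|=3.8637
    cross x-line → (5,3), t=0.3209
    cross y-line → (5,2), t=0.8500
    cross x-line → (4,2), t=1.3562
    cross x-line → (3,2), t=2.3915
    cross x-line → (2,2), t=3.4268
    cross x-line → (1,2), t=4.4620
    cross y-line → (1,1), t=4.7137
    cross x-line → (0,1), t=5.4973 (wall)
  → r_1 = 5.4973
beam 2: φ=90°, α=285°
  d=(0.2588,-0.9659)  start (6,3)  tX=2.6660 tY=0.2278  stride 1/|dx|=3.8637 1/|dy|=1.0353
    cross y-line → (6,2), t=0.2278
    cross y-line → (6,1), t=1.2630
    cross y-line → (6,0), t=2.2983 (wall)
  → r_2 = 2.2983
beam 3: φ=180°, α=15°
  d=(0.9659,0.2588)  start (6,3)  tX=0.7143 tY=3.0137  stride 1/|dx|=1.0353 1/|dy|=3.8637
    cross x-line → (7,3), t=0.7143 (wall)
  → r_3 = 0.7143
beam 4: φ=270°, α=105°
  d=(-0.2588,0.9659)  start (6,3)  tX=1.1977 tY=0.8075  stride 1/|dx|=3.8637 1/|dy|=1.0353
    cross y-line → (6,4), t=0.8075 (wall)
  → r_4 = 0.8075

ranges = [5.4973, 2.2983, 0.7143, 0.8075]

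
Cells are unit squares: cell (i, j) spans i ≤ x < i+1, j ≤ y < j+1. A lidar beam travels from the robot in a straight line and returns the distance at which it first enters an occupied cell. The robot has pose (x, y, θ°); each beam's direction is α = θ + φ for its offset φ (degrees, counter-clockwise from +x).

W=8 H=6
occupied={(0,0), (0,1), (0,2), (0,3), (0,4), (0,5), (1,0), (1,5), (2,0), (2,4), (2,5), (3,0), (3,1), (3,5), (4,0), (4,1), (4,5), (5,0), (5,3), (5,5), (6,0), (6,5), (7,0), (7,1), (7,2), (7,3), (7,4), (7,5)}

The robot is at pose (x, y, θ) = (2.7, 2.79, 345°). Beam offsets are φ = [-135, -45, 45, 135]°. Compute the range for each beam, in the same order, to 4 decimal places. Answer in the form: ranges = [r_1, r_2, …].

beam 1: φ=-135°, α=210°
  dir = (cos 210°, sin 210°) = (-0.8660, -0.5000); from cell (2,2)
  next x-line at t=0.8083, next y-line at t=1.5800; Δt_x=1.1547, Δt_y=2.0000
    x: enter (1,2) at t=0.8083
    y: enter (1,1) at t=1.5800
    x: enter (0,1) at t=1.9630 ← occupied
  → r_1 = 1.9630
beam 2: φ=-45°, α=300°
  dir = (cos 300°, sin 300°) = (0.5000, -0.8660); from cell (2,2)
  next x-line at t=0.6000, next y-line at t=0.9122; Δt_x=2.0000, Δt_y=1.1547
    x: enter (3,2) at t=0.6000
    y: enter (3,1) at t=0.9122 ← occupied
  → r_2 = 0.9122
beam 3: φ=45°, α=30°
  dir = (cos 30°, sin 30°) = (0.8660, 0.5000); from cell (2,2)
  next x-line at t=0.3464, next y-line at t=0.4200; Δt_x=1.1547, Δt_y=2.0000
    x: enter (3,2) at t=0.3464
    y: enter (3,3) at t=0.4200
    x: enter (4,3) at t=1.5011
    y: enter (4,4) at t=2.4200
    x: enter (5,4) at t=2.6558
    x: enter (6,4) at t=3.8105
    y: enter (6,5) at t=4.4200 ← occupied
  → r_3 = 4.4200
beam 4: φ=135°, α=120°
  dir = (cos 120°, sin 120°) = (-0.5000, 0.8660); from cell (2,2)
  next x-line at t=1.4000, next y-line at t=0.2425; Δt_x=2.0000, Δt_y=1.1547
    y: enter (2,3) at t=0.2425
    y: enter (2,4) at t=1.3972 ← occupied
  → r_4 = 1.3972

ranges = [1.9630, 0.9122, 4.4200, 1.3972]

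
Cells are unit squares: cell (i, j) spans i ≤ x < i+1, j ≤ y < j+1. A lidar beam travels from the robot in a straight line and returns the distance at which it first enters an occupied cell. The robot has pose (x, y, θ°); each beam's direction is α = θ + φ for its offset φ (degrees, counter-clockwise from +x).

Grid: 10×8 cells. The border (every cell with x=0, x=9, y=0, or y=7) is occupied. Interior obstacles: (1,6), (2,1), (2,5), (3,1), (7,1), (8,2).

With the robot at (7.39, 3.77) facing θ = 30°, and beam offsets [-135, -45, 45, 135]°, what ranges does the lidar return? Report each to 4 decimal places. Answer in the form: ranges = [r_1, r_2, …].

ranges = [2.8677, 1.6668, 3.3439, 4.7524]

beam 1: φ=-135°, α=255°
  cosα=-0.2588 sinα=-0.9659 | (7,3) | tMaxX 1.5068 tMaxY 0.7972 | tΔX 3.8637 tΔY 1.0353
    t=0.7972 [y] (7,2)
    t=1.5068 [x] (6,2)
    t=1.8324 [y] (6,1)
    t=2.8677 [y] (6,0) — stop
  → r_1 = 2.8677
beam 2: φ=-45°, α=345°
  cosα=0.9659 sinα=-0.2588 | (7,3) | tMaxX 0.6315 tMaxY 2.9751 | tΔX 1.0353 tΔY 3.8637
    t=0.6315 [x] (8,3)
    t=1.6668 [x] (9,3) — stop
  → r_2 = 1.6668
beam 3: φ=45°, α=75°
  cosα=0.2588 sinα=0.9659 | (7,3) | tMaxX 2.3569 tMaxY 0.2381 | tΔX 3.8637 tΔY 1.0353
    t=0.2381 [y] (7,4)
    t=1.2734 [y] (7,5)
    t=2.3087 [y] (7,6)
    t=2.3569 [x] (8,6)
    t=3.3439 [y] (8,7) — stop
  → r_3 = 3.3439
beam 4: φ=135°, α=165°
  cosα=-0.9659 sinα=0.2588 | (7,3) | tMaxX 0.4038 tMaxY 0.8887 | tΔX 1.0353 tΔY 3.8637
    t=0.4038 [x] (6,3)
    t=0.8887 [y] (6,4)
    t=1.4390 [x] (5,4)
    t=2.4743 [x] (4,4)
    t=3.5096 [x] (3,4)
    t=4.5449 [x] (2,4)
    t=4.7524 [y] (2,5) — stop
  → r_4 = 4.7524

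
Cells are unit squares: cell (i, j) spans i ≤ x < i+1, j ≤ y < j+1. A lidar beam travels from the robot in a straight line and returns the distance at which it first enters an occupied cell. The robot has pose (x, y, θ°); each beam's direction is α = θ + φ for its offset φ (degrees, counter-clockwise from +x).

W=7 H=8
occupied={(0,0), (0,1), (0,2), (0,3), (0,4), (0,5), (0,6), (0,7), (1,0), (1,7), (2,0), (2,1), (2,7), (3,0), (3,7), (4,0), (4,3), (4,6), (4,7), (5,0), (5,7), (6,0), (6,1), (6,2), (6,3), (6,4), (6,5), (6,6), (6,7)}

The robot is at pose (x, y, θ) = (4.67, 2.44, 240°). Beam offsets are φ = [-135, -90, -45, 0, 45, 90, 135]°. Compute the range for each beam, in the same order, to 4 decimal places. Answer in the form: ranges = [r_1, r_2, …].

beam 1: φ=-135°, α=105°
  direction (-0.2588, 0.9659); cell (4,2); t to first gridline: x 2.5887, y 0.5798 (then +3.8637 / +1.0353)
    (4,3) via y @ 0.5798  # hit
  → r_1 = 0.5798
beam 2: φ=-90°, α=150°
  direction (-0.8660, 0.5000); cell (4,2); t to first gridline: x 0.7736, y 1.1200 (then +1.1547 / +2.0000)
    (3,2) via x @ 0.7736
    (3,3) via y @ 1.1200
    (2,3) via x @ 1.9283
    (1,3) via x @ 3.0831
    (1,4) via y @ 3.1200
    (0,4) via x @ 4.2378  # hit
  → r_2 = 4.2378
beam 3: φ=-45°, α=195°
  direction (-0.9659, -0.2588); cell (4,2); t to first gridline: x 0.6936, y 1.7000 (then +1.0353 / +3.8637)
    (3,2) via x @ 0.6936
    (3,1) via y @ 1.7000
    (2,1) via x @ 1.7289  # hit
  → r_3 = 1.7289
beam 4: φ=0°, α=240°
  direction (-0.5000, -0.8660); cell (4,2); t to first gridline: x 1.3400, y 0.5081 (then +2.0000 / +1.1547)
    (4,1) via y @ 0.5081
    (3,1) via x @ 1.3400
    (3,0) via y @ 1.6628  # hit
  → r_4 = 1.6628
beam 5: φ=45°, α=285°
  direction (0.2588, -0.9659); cell (4,2); t to first gridline: x 1.2750, y 0.4555 (then +3.8637 / +1.0353)
    (4,1) via y @ 0.4555
    (5,1) via x @ 1.2750
    (5,0) via y @ 1.4908  # hit
  → r_5 = 1.4908
beam 6: φ=90°, α=330°
  direction (0.8660, -0.5000); cell (4,2); t to first gridline: x 0.3811, y 0.8800 (then +1.1547 / +2.0000)
    (5,2) via x @ 0.3811
    (5,1) via y @ 0.8800
    (6,1) via x @ 1.5358  # hit
  → r_6 = 1.5358
beam 7: φ=135°, α=15°
  direction (0.9659, 0.2588); cell (4,2); t to first gridline: x 0.3416, y 2.1637 (then +1.0353 / +3.8637)
    (5,2) via x @ 0.3416
    (6,2) via x @ 1.3769  # hit
  → r_7 = 1.3769

ranges = [0.5798, 4.2378, 1.7289, 1.6628, 1.4908, 1.5358, 1.3769]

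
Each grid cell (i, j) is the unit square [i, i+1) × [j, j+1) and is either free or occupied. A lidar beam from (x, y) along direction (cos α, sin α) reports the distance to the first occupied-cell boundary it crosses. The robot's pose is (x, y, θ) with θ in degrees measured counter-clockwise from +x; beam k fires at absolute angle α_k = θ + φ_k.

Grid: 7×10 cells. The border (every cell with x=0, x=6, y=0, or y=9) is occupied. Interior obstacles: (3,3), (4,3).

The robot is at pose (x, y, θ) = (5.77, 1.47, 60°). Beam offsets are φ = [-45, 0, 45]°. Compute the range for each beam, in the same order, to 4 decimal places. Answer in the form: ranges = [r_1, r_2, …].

beam 1: φ=-45°, α=15°
  d=(0.9659,0.2588)  start (5,1)  tX=0.2381 tY=2.0478  stride 1/|dx|=1.0353 1/|dy|=3.8637
    cross x-line → (6,1), t=0.2381 (wall)
  → r_1 = 0.2381
beam 2: φ=0°, α=60°
  d=(0.5000,0.8660)  start (5,1)  tX=0.4600 tY=0.6120  stride 1/|dx|=2.0000 1/|dy|=1.1547
    cross x-line → (6,1), t=0.4600 (wall)
  → r_2 = 0.4600
beam 3: φ=45°, α=105°
  d=(-0.2588,0.9659)  start (5,1)  tX=2.9751 tY=0.5487  stride 1/|dx|=3.8637 1/|dy|=1.0353
    cross y-line → (5,2), t=0.5487
    cross y-line → (5,3), t=1.5840
    cross y-line → (5,4), t=2.6192
    cross x-line → (4,4), t=2.9751
    cross y-line → (4,5), t=3.6545
    cross y-line → (4,6), t=4.6898
    cross y-line → (4,7), t=5.7251
    cross y-line → (4,8), t=6.7604
    cross x-line → (3,8), t=6.8388
    cross y-line → (3,9), t=7.7956 (wall)
  → r_3 = 7.7956

ranges = [0.2381, 0.4600, 7.7956]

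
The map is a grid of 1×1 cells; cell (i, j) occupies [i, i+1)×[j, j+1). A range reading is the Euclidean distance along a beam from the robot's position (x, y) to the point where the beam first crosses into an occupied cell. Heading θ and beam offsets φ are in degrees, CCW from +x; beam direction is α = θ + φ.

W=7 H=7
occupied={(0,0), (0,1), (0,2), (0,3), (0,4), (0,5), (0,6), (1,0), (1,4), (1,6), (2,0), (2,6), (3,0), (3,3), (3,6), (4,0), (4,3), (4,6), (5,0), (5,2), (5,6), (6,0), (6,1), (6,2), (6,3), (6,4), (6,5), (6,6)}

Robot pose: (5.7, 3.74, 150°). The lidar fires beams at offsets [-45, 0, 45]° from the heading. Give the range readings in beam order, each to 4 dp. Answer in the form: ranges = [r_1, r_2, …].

ranges = [2.3397, 4.5200, 0.7247]

beam 1: φ=-45°, α=105°
  direction (-0.2588, 0.9659); cell (5,3); t to first gridline: x 2.7046, y 0.2692 (then +3.8637 / +1.0353)
    (5,4) via y @ 0.2692
    (5,5) via y @ 1.3044
    (5,6) via y @ 2.3397  # hit
  → r_1 = 2.3397
beam 2: φ=0°, α=150°
  direction (-0.8660, 0.5000); cell (5,3); t to first gridline: x 0.8083, y 0.5200 (then +1.1547 / +2.0000)
    (5,4) via y @ 0.5200
    (4,4) via x @ 0.8083
    (3,4) via x @ 1.9630
    (3,5) via y @ 2.5200
    (2,5) via x @ 3.1177
    (1,5) via x @ 4.2724
    (1,6) via y @ 4.5200  # hit
  → r_2 = 4.5200
beam 3: φ=45°, α=195°
  direction (-0.9659, -0.2588); cell (5,3); t to first gridline: x 0.7247, y 2.8591 (then +1.0353 / +3.8637)
    (4,3) via x @ 0.7247  # hit
  → r_3 = 0.7247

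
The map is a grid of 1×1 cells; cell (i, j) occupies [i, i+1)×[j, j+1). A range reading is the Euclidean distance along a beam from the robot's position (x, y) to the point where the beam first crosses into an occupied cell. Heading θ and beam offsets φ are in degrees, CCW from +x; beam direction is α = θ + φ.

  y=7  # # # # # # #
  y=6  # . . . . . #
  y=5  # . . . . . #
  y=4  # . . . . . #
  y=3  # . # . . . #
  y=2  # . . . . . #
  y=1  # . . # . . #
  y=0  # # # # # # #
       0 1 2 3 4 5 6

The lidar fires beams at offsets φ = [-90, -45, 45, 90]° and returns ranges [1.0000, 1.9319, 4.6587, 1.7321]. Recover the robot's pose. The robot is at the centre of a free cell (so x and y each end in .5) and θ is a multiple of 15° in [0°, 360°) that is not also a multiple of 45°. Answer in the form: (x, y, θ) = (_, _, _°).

(x, y, θ) = (1.5, 5.5, 330°)

The pose lattice has 28·16 = 448 candidates. Test each by forward raycasting.
  (3.5, 6.5, 165°): beam 1 = 0.5176 ≠ 1.0000 ✗
  (1.5, 1.5, 75°): beam 1 = 1.5529 ≠ 1.0000 ✗
  (4.5, 5.5, 165°): beam 1 = 1.5529 ≠ 1.0000 ✗
  (5.5, 3.5, 120°): beam 1 = 0.5774 ≠ 1.0000 ✗
  …
  (1.5, 5.5, 330°): r_1=1.0000, r_2=1.9319, r_3=4.6587, r_4=1.7321 — all match ✓
No second candidate reproduces the full scan.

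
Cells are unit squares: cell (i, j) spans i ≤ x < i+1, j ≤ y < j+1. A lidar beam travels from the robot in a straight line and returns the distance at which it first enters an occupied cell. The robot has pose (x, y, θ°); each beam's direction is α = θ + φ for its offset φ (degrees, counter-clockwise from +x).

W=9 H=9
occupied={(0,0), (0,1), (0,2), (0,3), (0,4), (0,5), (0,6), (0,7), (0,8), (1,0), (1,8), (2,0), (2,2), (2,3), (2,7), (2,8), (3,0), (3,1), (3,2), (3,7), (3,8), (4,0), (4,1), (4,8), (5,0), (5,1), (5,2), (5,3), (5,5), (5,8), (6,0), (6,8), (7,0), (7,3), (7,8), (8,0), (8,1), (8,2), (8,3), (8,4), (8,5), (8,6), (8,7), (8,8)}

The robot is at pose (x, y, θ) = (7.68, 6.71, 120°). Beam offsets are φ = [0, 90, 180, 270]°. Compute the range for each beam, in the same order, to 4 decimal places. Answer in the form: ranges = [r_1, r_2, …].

beam 1: φ=0°, α=120°
  cosα=-0.5000 sinα=0.8660 | (7,6) | tMaxX 1.3600 tMaxY 0.3349 | tΔX 2.0000 tΔY 1.1547
    t=0.3349 [y] (7,7)
    t=1.3600 [x] (6,7)
    t=1.4896 [y] (6,8) — stop
  → r_1 = 1.4896
beam 2: φ=90°, α=210°
  cosα=-0.8660 sinα=-0.5000 | (7,6) | tMaxX 0.7852 tMaxY 1.4200 | tΔX 1.1547 tΔY 2.0000
    t=0.7852 [x] (6,6)
    t=1.4200 [y] (6,5)
    t=1.9399 [x] (5,5) — stop
  → r_2 = 1.9399
beam 3: φ=180°, α=300°
  cosα=0.5000 sinα=-0.8660 | (7,6) | tMaxX 0.6400 tMaxY 0.8198 | tΔX 2.0000 tΔY 1.1547
    t=0.6400 [x] (8,6) — stop
  → r_3 = 0.6400
beam 4: φ=270°, α=30°
  cosα=0.8660 sinα=0.5000 | (7,6) | tMaxX 0.3695 tMaxY 0.5800 | tΔX 1.1547 tΔY 2.0000
    t=0.3695 [x] (8,6) — stop
  → r_4 = 0.3695

ranges = [1.4896, 1.9399, 0.6400, 0.3695]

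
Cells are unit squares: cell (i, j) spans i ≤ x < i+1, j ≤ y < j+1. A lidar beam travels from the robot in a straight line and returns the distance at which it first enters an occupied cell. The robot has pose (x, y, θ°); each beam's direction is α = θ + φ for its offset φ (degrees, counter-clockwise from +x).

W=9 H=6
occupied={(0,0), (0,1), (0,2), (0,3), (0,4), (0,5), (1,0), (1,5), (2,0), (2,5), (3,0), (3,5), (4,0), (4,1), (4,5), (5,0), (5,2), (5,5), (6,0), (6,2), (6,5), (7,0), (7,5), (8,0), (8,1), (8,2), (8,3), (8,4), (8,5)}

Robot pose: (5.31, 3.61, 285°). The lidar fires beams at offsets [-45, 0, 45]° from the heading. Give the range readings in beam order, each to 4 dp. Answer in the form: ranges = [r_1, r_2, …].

ranges = [1.8591, 0.6315, 1.2200]

beam 1: φ=-45°, α=240°
  d=(-0.5000,-0.8660)  start (5,3)  tX=0.6200 tY=0.7044  stride 1/|dx|=2.0000 1/|dy|=1.1547
    cross x-line → (4,3), t=0.6200
    cross y-line → (4,2), t=0.7044
    cross y-line → (4,1), t=1.8591 (wall)
  → r_1 = 1.8591
beam 2: φ=0°, α=285°
  d=(0.2588,-0.9659)  start (5,3)  tX=2.6660 tY=0.6315  stride 1/|dx|=3.8637 1/|dy|=1.0353
    cross y-line → (5,2), t=0.6315 (wall)
  → r_2 = 0.6315
beam 3: φ=45°, α=330°
  d=(0.8660,-0.5000)  start (5,3)  tX=0.7967 tY=1.2200  stride 1/|dx|=1.1547 1/|dy|=2.0000
    cross x-line → (6,3), t=0.7967
    cross y-line → (6,2), t=1.2200 (wall)
  → r_3 = 1.2200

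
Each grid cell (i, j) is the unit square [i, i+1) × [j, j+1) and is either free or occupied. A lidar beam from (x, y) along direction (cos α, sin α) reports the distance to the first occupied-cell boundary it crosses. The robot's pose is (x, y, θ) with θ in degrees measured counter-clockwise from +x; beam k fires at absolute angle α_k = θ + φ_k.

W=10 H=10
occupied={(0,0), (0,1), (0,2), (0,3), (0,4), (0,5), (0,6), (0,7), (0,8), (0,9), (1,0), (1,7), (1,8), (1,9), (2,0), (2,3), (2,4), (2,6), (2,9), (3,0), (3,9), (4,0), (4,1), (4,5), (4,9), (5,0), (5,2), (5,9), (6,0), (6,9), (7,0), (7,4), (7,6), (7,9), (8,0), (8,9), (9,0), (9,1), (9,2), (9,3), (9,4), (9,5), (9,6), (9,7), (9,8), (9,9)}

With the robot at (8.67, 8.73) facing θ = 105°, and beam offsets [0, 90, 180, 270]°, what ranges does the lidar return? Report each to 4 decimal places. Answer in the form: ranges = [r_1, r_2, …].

beam 1: φ=0°, α=105°
  d=(-0.2588,0.9659)  start (8,8)  tX=2.5887 tY=0.2795  stride 1/|dx|=3.8637 1/|dy|=1.0353
    cross y-line → (8,9), t=0.2795 (wall)
  → r_1 = 0.2795
beam 2: φ=90°, α=195°
  d=(-0.9659,-0.2588)  start (8,8)  tX=0.6936 tY=2.8205  stride 1/|dx|=1.0353 1/|dy|=3.8637
    cross x-line → (7,8), t=0.6936
    cross x-line → (6,8), t=1.7289
    cross x-line → (5,8), t=2.7642
    cross y-line → (5,7), t=2.8205
    cross x-line → (4,7), t=3.7995
    cross x-line → (3,7), t=4.8347
    cross x-line → (2,7), t=5.8700
    cross y-line → (2,6), t=6.6842 (wall)
  → r_2 = 6.6842
beam 3: φ=180°, α=285°
  d=(0.2588,-0.9659)  start (8,8)  tX=1.2750 tY=0.7558  stride 1/|dx|=3.8637 1/|dy|=1.0353
    cross y-line → (8,7), t=0.7558
    cross x-line → (9,7), t=1.2750 (wall)
  → r_3 = 1.2750
beam 4: φ=270°, α=15°
  d=(0.9659,0.2588)  start (8,8)  tX=0.3416 tY=1.0432  stride 1/|dx|=1.0353 1/|dy|=3.8637
    cross x-line → (9,8), t=0.3416 (wall)
  → r_4 = 0.3416

ranges = [0.2795, 6.6842, 1.2750, 0.3416]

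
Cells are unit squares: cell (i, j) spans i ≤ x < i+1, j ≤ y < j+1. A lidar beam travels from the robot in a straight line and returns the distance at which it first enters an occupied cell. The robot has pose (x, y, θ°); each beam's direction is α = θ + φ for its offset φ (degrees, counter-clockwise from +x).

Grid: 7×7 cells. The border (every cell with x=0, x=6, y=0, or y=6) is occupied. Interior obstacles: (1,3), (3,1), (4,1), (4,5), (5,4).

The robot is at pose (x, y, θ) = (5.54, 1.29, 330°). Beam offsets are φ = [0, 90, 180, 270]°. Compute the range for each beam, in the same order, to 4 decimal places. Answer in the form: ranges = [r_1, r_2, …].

beam 1: φ=0°, α=330°
  cosα=0.8660 sinα=-0.5000 | (5,1) | tMaxX 0.5312 tMaxY 0.5800 | tΔX 1.1547 tΔY 2.0000
    t=0.5312 [x] (6,1) — stop
  → r_1 = 0.5312
beam 2: φ=90°, α=60°
  cosα=0.5000 sinα=0.8660 | (5,1) | tMaxX 0.9200 tMaxY 0.8198 | tΔX 2.0000 tΔY 1.1547
    t=0.8198 [y] (5,2)
    t=0.9200 [x] (6,2) — stop
  → r_2 = 0.9200
beam 3: φ=180°, α=150°
  cosα=-0.8660 sinα=0.5000 | (5,1) | tMaxX 0.6235 tMaxY 1.4200 | tΔX 1.1547 tΔY 2.0000
    t=0.6235 [x] (4,1) — stop
  → r_3 = 0.6235
beam 4: φ=270°, α=240°
  cosα=-0.5000 sinα=-0.8660 | (5,1) | tMaxX 1.0800 tMaxY 0.3349 | tΔX 2.0000 tΔY 1.1547
    t=0.3349 [y] (5,0) — stop
  → r_4 = 0.3349

ranges = [0.5312, 0.9200, 0.6235, 0.3349]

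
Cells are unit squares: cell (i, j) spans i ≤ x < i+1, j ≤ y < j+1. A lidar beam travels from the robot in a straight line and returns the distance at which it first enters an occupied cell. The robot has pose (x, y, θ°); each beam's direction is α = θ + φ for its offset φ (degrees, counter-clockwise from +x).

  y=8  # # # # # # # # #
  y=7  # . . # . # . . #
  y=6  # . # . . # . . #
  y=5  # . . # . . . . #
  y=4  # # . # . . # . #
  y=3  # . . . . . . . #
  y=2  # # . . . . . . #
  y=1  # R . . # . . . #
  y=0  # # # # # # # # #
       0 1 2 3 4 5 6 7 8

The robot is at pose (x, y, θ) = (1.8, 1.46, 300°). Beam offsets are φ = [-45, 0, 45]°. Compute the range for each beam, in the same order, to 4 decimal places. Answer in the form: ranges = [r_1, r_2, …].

ranges = [0.4762, 0.5312, 1.7773]

beam 1: φ=-45°, α=255°
  direction (-0.2588, -0.9659); cell (1,1); t to first gridline: x 3.0910, y 0.4762 (then +3.8637 / +1.0353)
    (1,0) via y @ 0.4762  # hit
  → r_1 = 0.4762
beam 2: φ=0°, α=300°
  direction (0.5000, -0.8660); cell (1,1); t to first gridline: x 0.4000, y 0.5312 (then +2.0000 / +1.1547)
    (2,1) via x @ 0.4000
    (2,0) via y @ 0.5312  # hit
  → r_2 = 0.5312
beam 3: φ=45°, α=345°
  direction (0.9659, -0.2588); cell (1,1); t to first gridline: x 0.2071, y 1.7773 (then +1.0353 / +3.8637)
    (2,1) via x @ 0.2071
    (3,1) via x @ 1.2423
    (3,0) via y @ 1.7773  # hit
  → r_3 = 1.7773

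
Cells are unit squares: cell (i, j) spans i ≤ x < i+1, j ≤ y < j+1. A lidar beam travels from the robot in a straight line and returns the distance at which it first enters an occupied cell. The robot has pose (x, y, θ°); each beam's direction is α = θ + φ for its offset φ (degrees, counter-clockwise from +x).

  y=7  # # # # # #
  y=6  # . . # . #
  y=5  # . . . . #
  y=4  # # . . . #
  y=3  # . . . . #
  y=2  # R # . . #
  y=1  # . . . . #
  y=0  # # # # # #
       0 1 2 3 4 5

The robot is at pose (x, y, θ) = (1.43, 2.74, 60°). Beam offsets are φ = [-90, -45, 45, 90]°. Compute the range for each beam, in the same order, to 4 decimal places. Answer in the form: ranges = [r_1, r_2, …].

beam 1: φ=-90°, α=330°
  direction (0.8660, -0.5000); cell (1,2); t to first gridline: x 0.6582, y 1.4800 (then +1.1547 / +2.0000)
    (2,2) via x @ 0.6582  # hit
  → r_1 = 0.6582
beam 2: φ=-45°, α=15°
  direction (0.9659, 0.2588); cell (1,2); t to first gridline: x 0.5901, y 1.0046 (then +1.0353 / +3.8637)
    (2,2) via x @ 0.5901  # hit
  → r_2 = 0.5901
beam 3: φ=45°, α=105°
  direction (-0.2588, 0.9659); cell (1,2); t to first gridline: x 1.6614, y 0.2692 (then +3.8637 / +1.0353)
    (1,3) via y @ 0.2692
    (1,4) via y @ 1.3044  # hit
  → r_3 = 1.3044
beam 4: φ=90°, α=150°
  direction (-0.8660, 0.5000); cell (1,2); t to first gridline: x 0.4965, y 0.5200 (then +1.1547 / +2.0000)
    (0,2) via x @ 0.4965  # hit
  → r_4 = 0.4965

ranges = [0.6582, 0.5901, 1.3044, 0.4965]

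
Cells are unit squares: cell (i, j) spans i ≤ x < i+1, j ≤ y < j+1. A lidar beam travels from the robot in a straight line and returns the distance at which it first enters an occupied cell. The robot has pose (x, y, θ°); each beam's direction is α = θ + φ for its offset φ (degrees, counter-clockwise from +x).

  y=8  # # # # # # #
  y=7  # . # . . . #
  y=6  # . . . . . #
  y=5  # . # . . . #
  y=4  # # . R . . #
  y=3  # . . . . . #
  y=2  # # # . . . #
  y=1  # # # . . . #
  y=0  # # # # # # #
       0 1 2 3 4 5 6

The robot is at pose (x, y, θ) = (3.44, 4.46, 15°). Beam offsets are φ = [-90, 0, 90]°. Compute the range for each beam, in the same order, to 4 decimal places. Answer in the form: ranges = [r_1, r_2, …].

ranges = [3.5821, 2.6503, 2.6296]

beam 1: φ=-90°, α=285°
  direction (0.2588, -0.9659); cell (3,4); t to first gridline: x 2.1637, y 0.4762 (then +3.8637 / +1.0353)
    (3,3) via y @ 0.4762
    (3,2) via y @ 1.5115
    (4,2) via x @ 2.1637
    (4,1) via y @ 2.5468
    (4,0) via y @ 3.5821  # hit
  → r_1 = 3.5821
beam 2: φ=0°, α=15°
  direction (0.9659, 0.2588); cell (3,4); t to first gridline: x 0.5798, y 2.0864 (then +1.0353 / +3.8637)
    (4,4) via x @ 0.5798
    (5,4) via x @ 1.6150
    (5,5) via y @ 2.0864
    (6,5) via x @ 2.6503  # hit
  → r_2 = 2.6503
beam 3: φ=90°, α=105°
  direction (-0.2588, 0.9659); cell (3,4); t to first gridline: x 1.7000, y 0.5590 (then +3.8637 / +1.0353)
    (3,5) via y @ 0.5590
    (3,6) via y @ 1.5943
    (2,6) via x @ 1.7000
    (2,7) via y @ 2.6296  # hit
  → r_3 = 2.6296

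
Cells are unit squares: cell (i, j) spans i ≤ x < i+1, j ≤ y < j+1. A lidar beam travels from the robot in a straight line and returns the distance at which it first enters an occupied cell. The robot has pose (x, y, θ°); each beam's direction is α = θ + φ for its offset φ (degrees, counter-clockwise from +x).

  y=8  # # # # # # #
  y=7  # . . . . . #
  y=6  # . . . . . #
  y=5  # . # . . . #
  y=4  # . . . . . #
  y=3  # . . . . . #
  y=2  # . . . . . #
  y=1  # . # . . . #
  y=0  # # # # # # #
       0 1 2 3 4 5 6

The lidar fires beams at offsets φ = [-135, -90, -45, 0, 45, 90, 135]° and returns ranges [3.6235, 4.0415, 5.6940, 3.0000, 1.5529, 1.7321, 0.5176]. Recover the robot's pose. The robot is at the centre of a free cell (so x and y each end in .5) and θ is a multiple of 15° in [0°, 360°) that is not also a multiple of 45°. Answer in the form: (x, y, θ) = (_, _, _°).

(x, y, θ) = (2.5, 2.5, 120°)

The pose lattice has 33·16 = 528 candidates. Test each by forward raycasting.
  (1.5, 5.5, 150°): beam 1 = 0.5176 ≠ 3.6235 ✗
  (2.5, 3.5, 345°): beam 1 = 1.7321 ≠ 3.6235 ✗
  (4.5, 2.5, 60°): beam 1 = 1.5529 ≠ 3.6235 ✗
  (1.5, 3.5, 210°): beam 1 = 1.9319 ≠ 3.6235 ✗
  …
  (2.5, 2.5, 120°): r_1=3.6235, r_2=4.0415, r_3=5.6940, r_4=3.0000, r_5=1.5529, r_6=1.7321, r_7=0.5176 — all match ✓
Unique over the lattice → pose = (2.5, 2.5, 120°).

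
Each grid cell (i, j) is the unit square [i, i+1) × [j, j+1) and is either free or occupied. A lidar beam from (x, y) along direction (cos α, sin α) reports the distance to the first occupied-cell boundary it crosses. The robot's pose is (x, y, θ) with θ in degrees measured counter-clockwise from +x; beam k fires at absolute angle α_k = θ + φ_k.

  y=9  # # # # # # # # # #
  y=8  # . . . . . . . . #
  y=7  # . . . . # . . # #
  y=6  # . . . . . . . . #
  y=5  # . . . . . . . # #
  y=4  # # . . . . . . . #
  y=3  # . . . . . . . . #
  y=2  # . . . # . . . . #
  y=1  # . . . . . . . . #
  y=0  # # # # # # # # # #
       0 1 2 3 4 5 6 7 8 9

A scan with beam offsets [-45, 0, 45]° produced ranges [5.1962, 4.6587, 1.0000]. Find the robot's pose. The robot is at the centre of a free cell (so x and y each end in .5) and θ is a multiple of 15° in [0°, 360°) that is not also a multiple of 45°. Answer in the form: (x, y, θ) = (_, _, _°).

(x, y, θ) = (5.5, 3.5, 195°)

The pose lattice has 59·16 = 944 candidates. Test each by forward raycasting.
  (8.5, 8.5, 150°): beam 1 = 0.5176 ≠ 5.1962 ✗
  (7.5, 4.5, 240°): beam 1 = 6.7293 ≠ 5.1962 ✗
  (2.5, 3.5, 75°): beam 1 = 7.0000 ≠ 5.1962 ✗
  (2.5, 2.5, 240°): beam 1 = 1.5529 ≠ 5.1962 ✗
  (8.5, 3.5, 165°): beam 1 = 5.0000 ≠ 5.1962 ✗
  …
  (5.5, 3.5, 195°): r_1=5.1962, r_2=4.6587, r_3=1.0000 — all match ✓
Only this pose fits every beam.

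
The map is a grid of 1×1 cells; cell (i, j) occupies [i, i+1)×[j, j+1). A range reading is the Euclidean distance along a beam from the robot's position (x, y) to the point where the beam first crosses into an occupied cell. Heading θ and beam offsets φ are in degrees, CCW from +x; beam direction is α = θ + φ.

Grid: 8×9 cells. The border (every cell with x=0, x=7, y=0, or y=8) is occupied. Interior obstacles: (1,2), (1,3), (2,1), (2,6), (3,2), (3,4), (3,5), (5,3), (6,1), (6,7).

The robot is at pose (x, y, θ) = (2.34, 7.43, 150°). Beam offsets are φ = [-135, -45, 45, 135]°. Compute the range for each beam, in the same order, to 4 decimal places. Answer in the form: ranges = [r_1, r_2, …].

beam 1: φ=-135°, α=15°
  dir = (cos 15°, sin 15°) = (0.9659, 0.2588); from cell (2,7)
  next x-line at t=0.6833, next y-line at t=2.2023; Δt_x=1.0353, Δt_y=3.8637
    x: enter (3,7) at t=0.6833
    x: enter (4,7) at t=1.7186
    y: enter (4,8) at t=2.2023 ← occupied
  → r_1 = 2.2023
beam 2: φ=-45°, α=105°
  dir = (cos 105°, sin 105°) = (-0.2588, 0.9659); from cell (2,7)
  next x-line at t=1.3137, next y-line at t=0.5901; Δt_x=3.8637, Δt_y=1.0353
    y: enter (2,8) at t=0.5901 ← occupied
  → r_2 = 0.5901
beam 3: φ=45°, α=195°
  dir = (cos 195°, sin 195°) = (-0.9659, -0.2588); from cell (2,7)
  next x-line at t=0.3520, next y-line at t=1.6614; Δt_x=1.0353, Δt_y=3.8637
    x: enter (1,7) at t=0.3520
    x: enter (0,7) at t=1.3873 ← occupied
  → r_3 = 1.3873
beam 4: φ=135°, α=285°
  dir = (cos 285°, sin 285°) = (0.2588, -0.9659); from cell (2,7)
  next x-line at t=2.5500, next y-line at t=0.4452; Δt_x=3.8637, Δt_y=1.0353
    y: enter (2,6) at t=0.4452 ← occupied
  → r_4 = 0.4452

ranges = [2.2023, 0.5901, 1.3873, 0.4452]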